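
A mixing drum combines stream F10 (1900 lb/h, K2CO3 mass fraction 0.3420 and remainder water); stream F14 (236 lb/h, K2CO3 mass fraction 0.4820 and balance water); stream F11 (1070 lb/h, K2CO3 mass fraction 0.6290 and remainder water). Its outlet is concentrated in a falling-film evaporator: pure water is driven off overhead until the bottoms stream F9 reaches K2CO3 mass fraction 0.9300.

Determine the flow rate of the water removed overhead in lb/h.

K2CO3 entering = 1900×0.342 + 236×0.482 + 1070×0.629 = 1436.6 lb/h.
All K2CO3 reports to F9, so F9 = 1436.6/0.930 = 1544.7 lb/h.
Total feed = 3206 lb/h; overhead = 3206 − 1544.7 = 1661.3 lb/h.

1661 lb/h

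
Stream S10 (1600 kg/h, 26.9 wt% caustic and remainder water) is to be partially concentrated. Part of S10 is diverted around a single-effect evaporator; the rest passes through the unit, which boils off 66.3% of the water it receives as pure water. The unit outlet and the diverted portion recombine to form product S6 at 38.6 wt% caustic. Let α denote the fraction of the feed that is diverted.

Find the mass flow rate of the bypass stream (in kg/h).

599.3 kg/h

All 1600×0.269 = 430.4 kg/h of caustic reaches S6, so S6 = 430.4/0.386 = 1115 kg/h and vapour = 484.97 kg/h.
The evaporator receives (1−α)·1600 of feed at 0.731 water and removes 0.663 of that water:
0.663×0.731×(1−α)×1600 = 484.97
(1−α) = 484.97/775.44 = 0.6254;  α = 0.3746.
Bypass flow = 0.3746×1600 = 599.34 kg/h.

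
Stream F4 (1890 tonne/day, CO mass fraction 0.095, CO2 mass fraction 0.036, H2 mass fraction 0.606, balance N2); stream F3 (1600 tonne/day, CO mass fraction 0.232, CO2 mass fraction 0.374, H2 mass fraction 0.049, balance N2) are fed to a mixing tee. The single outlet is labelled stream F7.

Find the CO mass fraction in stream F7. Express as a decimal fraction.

0.158

Total flow out = 1890 + 1600 = 3490 tonne/day.
CO in = 1890×0.095 + 1600×0.232 = 550.75 tonne/day.
CO mass fraction in F7 = 550.75/3490 = 0.158.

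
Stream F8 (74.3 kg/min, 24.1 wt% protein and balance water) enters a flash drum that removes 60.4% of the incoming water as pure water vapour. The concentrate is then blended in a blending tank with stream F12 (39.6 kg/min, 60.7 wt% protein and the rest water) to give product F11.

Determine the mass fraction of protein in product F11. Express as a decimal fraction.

0.5254

Vapour removed = 0.604×0.759×74.3 = 34.062 kg/min; concentrate = 40.238 kg/min.
protein reaching the mixer = 17.906 (from concentrate) + 39.6×0.607 = 41.944 kg/min.
Product flow = 40.238 + 39.6 = 79.838 kg/min; protein fraction = 0.5254.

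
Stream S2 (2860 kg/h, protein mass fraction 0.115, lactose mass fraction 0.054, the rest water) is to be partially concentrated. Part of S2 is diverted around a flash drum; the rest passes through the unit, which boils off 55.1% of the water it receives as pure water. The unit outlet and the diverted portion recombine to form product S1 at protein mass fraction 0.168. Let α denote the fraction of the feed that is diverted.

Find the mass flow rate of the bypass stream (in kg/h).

All 2860×0.115 = 328.9 kg/h of protein reaches S1, so S1 = 328.9/0.168 = 1957.7 kg/h and vapour = 902.26 kg/h.
The evaporator receives (1−α)·2860 of feed at 0.831 water and removes 0.551 of that water:
0.551×0.831×(1−α)×2860 = 902.26
(1−α) = 902.26/1309.5 = 0.6890;  α = 0.3110.
Bypass flow = 0.3110×2860 = 889.48 kg/h.

889.5 kg/h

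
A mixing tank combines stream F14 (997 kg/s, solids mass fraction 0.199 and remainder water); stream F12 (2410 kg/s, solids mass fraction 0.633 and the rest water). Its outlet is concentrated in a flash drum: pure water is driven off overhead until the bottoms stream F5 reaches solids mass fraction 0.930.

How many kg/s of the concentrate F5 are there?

solids entering = 997×0.199 + 2410×0.633 = 1723.9 kg/s.
All solids reports to F5, so F5 = 1723.9/0.930 = 1853.7 kg/s.

1854 kg/s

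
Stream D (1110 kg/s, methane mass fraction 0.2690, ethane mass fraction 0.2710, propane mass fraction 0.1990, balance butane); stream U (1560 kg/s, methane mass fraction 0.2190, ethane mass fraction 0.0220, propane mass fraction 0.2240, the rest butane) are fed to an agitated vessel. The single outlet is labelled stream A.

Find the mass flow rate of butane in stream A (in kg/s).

1124 kg/s

butane out = butane in = 1110×0.261 + 1560×0.535 = 1124.3 kg/s.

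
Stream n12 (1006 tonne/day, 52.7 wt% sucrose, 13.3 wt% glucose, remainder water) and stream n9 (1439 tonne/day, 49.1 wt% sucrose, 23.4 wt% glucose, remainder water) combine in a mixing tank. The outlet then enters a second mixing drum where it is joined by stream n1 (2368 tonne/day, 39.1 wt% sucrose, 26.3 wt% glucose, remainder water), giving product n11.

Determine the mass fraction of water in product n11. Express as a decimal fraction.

0.324

Overall, product flow = 4813 tonne/day.
water in = 1006×0.340 + 1439×0.275 + 2368×0.346 = 1557.1 tonne/day.
water fraction in n11 = 0.324.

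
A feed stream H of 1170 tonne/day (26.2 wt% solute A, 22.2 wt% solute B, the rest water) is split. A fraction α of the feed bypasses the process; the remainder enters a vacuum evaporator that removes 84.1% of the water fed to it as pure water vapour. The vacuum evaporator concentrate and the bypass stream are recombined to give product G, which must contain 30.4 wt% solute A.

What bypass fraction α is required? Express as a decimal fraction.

0.682

All 1170×0.262 = 306.54 tonne/day of solute A reaches G, so G = 306.54/0.304 = 1008.4 tonne/day and vapour = 161.64 tonne/day.
The evaporator receives (1−α)·1170 of feed at 0.516 water and removes 0.841 of that water:
0.841×0.516×(1−α)×1170 = 161.64
(1−α) = 161.64/507.73 = 0.3184;  α = 0.6816.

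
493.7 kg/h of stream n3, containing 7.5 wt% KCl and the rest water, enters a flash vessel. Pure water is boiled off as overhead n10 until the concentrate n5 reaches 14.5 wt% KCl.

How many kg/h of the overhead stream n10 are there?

238.3 kg/h

KCl is conserved: 493.7×0.075 = 37.027 kg/h all reports to the concentrate.
Concentrate = 37.027/(target fraction) = 255.36 kg/h.
Overhead = 493.7 − 255.36 = 238.34 kg/h.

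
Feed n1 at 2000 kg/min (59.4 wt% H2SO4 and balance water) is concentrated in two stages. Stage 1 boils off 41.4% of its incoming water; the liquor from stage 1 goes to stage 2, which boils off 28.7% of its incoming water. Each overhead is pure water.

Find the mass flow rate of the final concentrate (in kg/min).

water in feed = 2000×0.406 = 812 kg/min.
After stage 1: water left = (1−0.414)×812 = 475.83; stream total = 1663.8 kg/min.
After stage 2: water left = (1−0.287)×475.83 = 339.27; final concentrate = 1527.3 kg/min.

1527 kg/min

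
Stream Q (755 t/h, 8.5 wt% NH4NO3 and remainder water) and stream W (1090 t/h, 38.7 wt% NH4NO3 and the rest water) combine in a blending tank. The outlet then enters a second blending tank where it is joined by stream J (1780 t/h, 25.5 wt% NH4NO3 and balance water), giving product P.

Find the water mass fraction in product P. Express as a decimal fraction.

Overall, product flow = 3625 t/h.
water in = 755×0.915 + 1090×0.613 + 1780×0.745 = 2685.1 t/h.
water fraction in P = 0.741.

0.741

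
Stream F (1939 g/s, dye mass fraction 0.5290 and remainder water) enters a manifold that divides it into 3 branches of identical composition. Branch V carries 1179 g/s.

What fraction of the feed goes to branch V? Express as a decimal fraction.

0.608

Fraction to V = 1179/1939 = 0.6080.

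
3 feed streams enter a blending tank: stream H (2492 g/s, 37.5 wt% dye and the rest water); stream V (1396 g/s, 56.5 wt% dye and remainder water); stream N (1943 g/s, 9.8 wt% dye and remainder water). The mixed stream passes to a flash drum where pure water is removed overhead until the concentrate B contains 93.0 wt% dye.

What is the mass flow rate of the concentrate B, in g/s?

2058 g/s

dye entering = 2492×0.375 + 1396×0.565 + 1943×0.098 = 1913.7 g/s.
All dye reports to B, so B = 1913.7/0.930 = 2057.7 g/s.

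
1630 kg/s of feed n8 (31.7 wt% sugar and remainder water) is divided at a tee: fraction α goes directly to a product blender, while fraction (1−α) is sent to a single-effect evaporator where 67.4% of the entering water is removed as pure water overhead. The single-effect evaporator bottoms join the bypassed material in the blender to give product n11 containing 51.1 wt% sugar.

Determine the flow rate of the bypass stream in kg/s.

All 1630×0.317 = 516.71 kg/s of sugar reaches n11, so n11 = 516.71/0.511 = 1011.2 kg/s and vapour = 618.83 kg/s.
The evaporator receives (1−α)·1630 of feed at 0.683 water and removes 0.674 of that water:
0.674×0.683×(1−α)×1630 = 618.83
(1−α) = 618.83/750.36 = 0.8247;  α = 0.1753.
Bypass flow = 0.1753×1630 = 285.73 kg/s.

285.7 kg/s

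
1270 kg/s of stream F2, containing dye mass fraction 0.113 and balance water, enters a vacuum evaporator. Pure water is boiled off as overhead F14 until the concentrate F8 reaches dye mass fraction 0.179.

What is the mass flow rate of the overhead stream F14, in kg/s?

468.3 kg/s

dye is conserved: 1270×0.113 = 143.51 kg/s all reports to the concentrate.
Concentrate = 143.51/(target fraction) = 801.73 kg/s.
Overhead = 1270 − 801.73 = 468.27 kg/s.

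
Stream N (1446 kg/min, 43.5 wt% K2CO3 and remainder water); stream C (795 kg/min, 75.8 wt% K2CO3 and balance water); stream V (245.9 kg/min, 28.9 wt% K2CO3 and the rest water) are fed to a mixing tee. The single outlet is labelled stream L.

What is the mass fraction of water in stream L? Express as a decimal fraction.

0.476

Total flow out = 1446 + 795 + 245.9 = 2486.9 kg/min.
water in = 1446×0.565 + 795×0.242 + 245.9×0.711 = 1184.2 kg/min.
water mass fraction in L = 1184.2/2486.9 = 0.476.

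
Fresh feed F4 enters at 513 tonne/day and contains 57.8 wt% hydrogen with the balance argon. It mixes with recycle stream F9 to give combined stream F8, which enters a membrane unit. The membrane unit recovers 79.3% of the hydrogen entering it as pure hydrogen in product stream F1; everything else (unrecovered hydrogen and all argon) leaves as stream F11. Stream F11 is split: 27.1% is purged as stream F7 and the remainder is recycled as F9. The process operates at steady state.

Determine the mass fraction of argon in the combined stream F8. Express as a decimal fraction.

0.696

argon enters only via F4 and leaves only via the purge: 513×0.422 = 0.271×(argon in F11), and the membrane unit passes all argon, so argon in F8 = argon in F11 = 798.84 tonne/day.
hydrogen in F8: m_A = 513×0.578 + (1−0.271)·(1−0.793)·m_A, so m_A = 296.51/0.8491 = 349.21 tonne/day.
F8 = 349.21 + 798.84 = 1148.1 tonne/day.
argon fraction in F8 = 798.84/1148.1 = 0.696.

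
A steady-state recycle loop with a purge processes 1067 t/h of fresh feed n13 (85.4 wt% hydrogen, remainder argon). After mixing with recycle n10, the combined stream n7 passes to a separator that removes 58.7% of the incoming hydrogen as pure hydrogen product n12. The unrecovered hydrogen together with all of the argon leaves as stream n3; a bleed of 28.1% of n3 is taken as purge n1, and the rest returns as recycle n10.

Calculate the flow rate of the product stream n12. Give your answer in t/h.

hydrogen in n7: m_A = 1067×0.854 + (1−0.281)·(1−0.587)·m_A, so m_A = 911.22/0.7031 = 1296.1 t/h.
Product n12 = 0.587×1296.1 = 760.8 t/h.

760.8 t/h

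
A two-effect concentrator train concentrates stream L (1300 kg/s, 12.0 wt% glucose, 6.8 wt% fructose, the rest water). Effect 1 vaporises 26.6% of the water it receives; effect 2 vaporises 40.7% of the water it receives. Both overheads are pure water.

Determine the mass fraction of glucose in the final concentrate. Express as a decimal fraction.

water in feed = 1300×0.812 = 1055.6 kg/s.
After stage 1: water left = (1−0.266)×1055.6 = 774.81; stream total = 1019.2 kg/s.
After stage 2: water left = (1−0.407)×774.81 = 459.46; final concentrate = 703.86 kg/s.
glucose fraction = 156/703.86 = 0.222.

0.222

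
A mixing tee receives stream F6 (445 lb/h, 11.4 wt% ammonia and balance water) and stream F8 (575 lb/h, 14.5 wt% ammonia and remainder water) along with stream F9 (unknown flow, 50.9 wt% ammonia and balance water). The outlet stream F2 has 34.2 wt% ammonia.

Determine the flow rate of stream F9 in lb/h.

1286 lb/h

Let F9 be the unknown flow. Total out = 1020 + F9.
ammonia balance: 134.11 + 0.509·F9 = 0.342·(1020 + F9)
(0.509 − 0.342)·F9 = 0.342×1020 − 134.11 = 214.74
F9 = 214.74 / 0.167 = 1285.8 lb/h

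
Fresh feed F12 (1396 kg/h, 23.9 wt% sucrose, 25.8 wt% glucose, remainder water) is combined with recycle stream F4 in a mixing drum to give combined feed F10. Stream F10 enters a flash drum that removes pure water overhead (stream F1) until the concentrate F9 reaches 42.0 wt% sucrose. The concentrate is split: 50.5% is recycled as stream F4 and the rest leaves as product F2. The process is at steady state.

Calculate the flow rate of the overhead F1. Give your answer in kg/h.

601.6 kg/h

Overall sucrose balance (none leaves overhead): sucrose in fresh feed = sucrose in product, i.e. 1396×0.239 = (1−0.505)·F9·0.420.
F9 = 333.64/(0.420×0.495) = 1604.8 kg/h.
Recycle F4 = 0.505×1604.8 = 810.44 kg/h.
Combined feed F10 = 1396 + 810.44 = 2206.4 kg/h.
Overhead F1 = F10 − F9 = 2206.4 − 1604.8 = 601.61 kg/h.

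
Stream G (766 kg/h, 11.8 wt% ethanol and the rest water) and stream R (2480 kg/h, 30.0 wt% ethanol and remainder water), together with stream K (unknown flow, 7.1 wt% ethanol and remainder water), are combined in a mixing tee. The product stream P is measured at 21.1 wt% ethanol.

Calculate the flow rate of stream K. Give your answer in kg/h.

1068 kg/h

Let K be the unknown flow. Total out = 3246 + K.
ethanol balance: 834.39 + 0.071·K = 0.211·(3246 + K)
(0.071 − 0.211)·K = 0.211×3246 − 834.39 = -149.48
K = -149.48 / -0.140 = 1067.7 kg/h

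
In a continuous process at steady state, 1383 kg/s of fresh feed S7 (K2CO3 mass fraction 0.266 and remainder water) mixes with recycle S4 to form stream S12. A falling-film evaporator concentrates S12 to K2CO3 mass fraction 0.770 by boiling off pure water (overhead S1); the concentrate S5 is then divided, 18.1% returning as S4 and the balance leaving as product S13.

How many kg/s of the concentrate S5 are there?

Overall K2CO3 balance (none leaves overhead): K2CO3 in fresh feed = K2CO3 in product, i.e. 1383×0.266 = (1−0.181)·S5·0.770.
S5 = 367.88/(0.770×0.819) = 583.35 kg/s.

583.3 kg/s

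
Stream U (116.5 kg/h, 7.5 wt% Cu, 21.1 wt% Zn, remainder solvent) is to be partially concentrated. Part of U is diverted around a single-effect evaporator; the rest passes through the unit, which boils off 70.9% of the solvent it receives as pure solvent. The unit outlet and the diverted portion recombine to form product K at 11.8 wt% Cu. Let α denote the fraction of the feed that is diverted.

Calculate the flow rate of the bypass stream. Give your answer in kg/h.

All 116.5×0.075 = 8.7375 kg/h of Cu reaches K, so K = 8.7375/0.118 = 74.047 kg/h and vapour = 42.453 kg/h.
The evaporator receives (1−α)·116.5 of feed at 0.714 solvent and removes 0.709 of that solvent:
0.709×0.714×(1−α)×116.5 = 42.453
(1−α) = 42.453/58.975 = 0.7198;  α = 0.2802.
Bypass flow = 0.2802×116.5 = 32.637 kg/h.

32.64 kg/h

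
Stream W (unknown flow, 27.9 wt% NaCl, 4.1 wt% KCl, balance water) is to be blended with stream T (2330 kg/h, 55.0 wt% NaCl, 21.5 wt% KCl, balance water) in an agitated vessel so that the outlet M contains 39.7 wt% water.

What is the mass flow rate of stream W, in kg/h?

1334 kg/h

Let W be the unknown flow. Total out = 2330 + W.
water balance: 547.55 + 0.680·W = 0.397·(2330 + W)
(0.680 − 0.397)·W = 0.397×2330 − 547.55 = 377.46
W = 377.46 / 0.283 = 1333.8 kg/h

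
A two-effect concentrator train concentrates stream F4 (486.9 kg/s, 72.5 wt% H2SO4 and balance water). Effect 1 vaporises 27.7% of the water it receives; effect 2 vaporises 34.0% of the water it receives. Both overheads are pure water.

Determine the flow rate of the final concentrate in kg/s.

416.9 kg/s

water in feed = 486.9×0.275 = 133.9 kg/s.
After stage 1: water left = (1−0.277)×133.9 = 96.808; stream total = 449.81 kg/s.
After stage 2: water left = (1−0.340)×96.808 = 63.893; final concentrate = 416.9 kg/s.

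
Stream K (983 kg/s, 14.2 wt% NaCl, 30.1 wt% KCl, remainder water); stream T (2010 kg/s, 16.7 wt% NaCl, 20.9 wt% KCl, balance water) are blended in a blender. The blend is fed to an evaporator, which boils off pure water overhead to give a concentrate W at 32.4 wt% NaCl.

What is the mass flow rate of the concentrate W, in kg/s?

NaCl entering = 983×0.142 + 2010×0.167 = 475.26 kg/s.
All NaCl reports to W, so W = 475.26/0.324 = 1466.8 kg/s.

1467 kg/s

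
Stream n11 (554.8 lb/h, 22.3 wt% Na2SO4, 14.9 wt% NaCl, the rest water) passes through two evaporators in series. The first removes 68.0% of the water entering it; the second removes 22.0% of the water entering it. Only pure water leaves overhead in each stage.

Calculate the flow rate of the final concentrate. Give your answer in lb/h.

water in feed = 554.8×0.628 = 348.41 lb/h.
After stage 1: water left = (1−0.680)×348.41 = 111.49; stream total = 317.88 lb/h.
After stage 2: water left = (1−0.220)×111.49 = 86.964; final concentrate = 293.35 lb/h.

293.3 lb/h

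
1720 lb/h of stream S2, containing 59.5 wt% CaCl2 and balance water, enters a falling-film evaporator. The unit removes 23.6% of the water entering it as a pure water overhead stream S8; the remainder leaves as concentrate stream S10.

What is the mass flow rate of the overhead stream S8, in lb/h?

water entering = 1720×0.405 = 696.6 lb/h; overhead removed = 0.236×696.6 = 164.4 lb/h.

164.4 lb/h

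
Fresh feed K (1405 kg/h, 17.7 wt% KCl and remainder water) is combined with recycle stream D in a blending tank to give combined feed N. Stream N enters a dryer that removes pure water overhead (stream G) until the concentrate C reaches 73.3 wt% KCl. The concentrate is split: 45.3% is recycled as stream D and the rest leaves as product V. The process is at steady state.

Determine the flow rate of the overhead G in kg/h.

1066 kg/h

Overall KCl balance (none leaves overhead): KCl in fresh feed = KCl in product, i.e. 1405×0.177 = (1−0.453)·C·0.733.
C = 248.68/(0.733×0.547) = 620.24 kg/h.
Recycle D = 0.453×620.24 = 280.97 kg/h.
Combined feed N = 1405 + 280.97 = 1686 kg/h.
Overhead G = N − C = 1686 − 620.24 = 1065.7 kg/h.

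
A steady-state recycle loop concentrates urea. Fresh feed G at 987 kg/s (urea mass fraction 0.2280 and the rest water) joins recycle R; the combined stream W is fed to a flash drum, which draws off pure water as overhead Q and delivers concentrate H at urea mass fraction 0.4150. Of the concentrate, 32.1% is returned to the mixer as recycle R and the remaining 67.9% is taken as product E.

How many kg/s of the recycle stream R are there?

256.4 kg/s

Overall urea balance (none leaves overhead): urea in fresh feed = urea in product, i.e. 987×0.228 = (1−0.321)·H·0.415.
H = 225.04/(0.415×0.679) = 798.61 kg/s.
Recycle R = 0.321×798.61 = 256.35 kg/s.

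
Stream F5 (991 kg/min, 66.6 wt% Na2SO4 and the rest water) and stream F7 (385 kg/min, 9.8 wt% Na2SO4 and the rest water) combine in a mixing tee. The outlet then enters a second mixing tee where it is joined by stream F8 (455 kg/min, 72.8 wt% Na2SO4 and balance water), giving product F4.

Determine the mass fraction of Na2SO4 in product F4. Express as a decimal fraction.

0.562

Overall, product flow = 1831 kg/min.
Na2SO4 in = 991×0.666 + 385×0.098 + 455×0.728 = 1029 kg/min.
Na2SO4 fraction in F4 = 0.562.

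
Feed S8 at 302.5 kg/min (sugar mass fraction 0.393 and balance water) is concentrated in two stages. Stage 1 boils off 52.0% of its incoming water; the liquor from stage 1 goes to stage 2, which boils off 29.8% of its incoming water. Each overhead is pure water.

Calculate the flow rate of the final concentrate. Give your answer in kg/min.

180.8 kg/min

water in feed = 302.5×0.607 = 183.62 kg/min.
After stage 1: water left = (1−0.520)×183.62 = 88.136; stream total = 207.02 kg/min.
After stage 2: water left = (1−0.298)×88.136 = 61.872; final concentrate = 180.75 kg/min.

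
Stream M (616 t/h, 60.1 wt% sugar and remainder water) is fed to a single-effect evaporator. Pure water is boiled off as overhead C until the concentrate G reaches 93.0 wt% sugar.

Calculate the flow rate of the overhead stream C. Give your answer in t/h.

sugar is conserved: 616×0.601 = 370.22 t/h all reports to the concentrate.
Concentrate = 370.22/(target fraction) = 398.08 t/h.
Overhead = 616 − 398.08 = 217.92 t/h.

217.9 t/h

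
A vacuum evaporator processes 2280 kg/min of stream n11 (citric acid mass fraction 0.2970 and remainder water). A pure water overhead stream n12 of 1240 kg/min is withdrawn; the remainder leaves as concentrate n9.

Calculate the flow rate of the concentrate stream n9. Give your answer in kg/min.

Concentrate = 2280 − 1240 = 1040 kg/min.

1040 kg/min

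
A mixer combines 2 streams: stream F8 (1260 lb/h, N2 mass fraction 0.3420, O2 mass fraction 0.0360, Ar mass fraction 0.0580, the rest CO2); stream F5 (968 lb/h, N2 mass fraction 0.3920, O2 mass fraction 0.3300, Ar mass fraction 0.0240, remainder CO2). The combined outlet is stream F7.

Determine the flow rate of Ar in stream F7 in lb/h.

Ar out = Ar in = 1260×0.058 + 968×0.024 = 96.312 lb/h.

96.31 lb/h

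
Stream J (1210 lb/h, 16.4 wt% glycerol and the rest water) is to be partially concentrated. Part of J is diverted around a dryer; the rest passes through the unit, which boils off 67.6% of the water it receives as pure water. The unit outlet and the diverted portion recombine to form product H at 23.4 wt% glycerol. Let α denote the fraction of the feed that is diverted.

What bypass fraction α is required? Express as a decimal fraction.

0.471

All 1210×0.164 = 198.44 lb/h of glycerol reaches H, so H = 198.44/0.234 = 848.03 lb/h and vapour = 361.97 lb/h.
The evaporator receives (1−α)·1210 of feed at 0.836 water and removes 0.676 of that water:
0.676×0.836×(1−α)×1210 = 361.97
(1−α) = 361.97/683.81 = 0.5293;  α = 0.4707.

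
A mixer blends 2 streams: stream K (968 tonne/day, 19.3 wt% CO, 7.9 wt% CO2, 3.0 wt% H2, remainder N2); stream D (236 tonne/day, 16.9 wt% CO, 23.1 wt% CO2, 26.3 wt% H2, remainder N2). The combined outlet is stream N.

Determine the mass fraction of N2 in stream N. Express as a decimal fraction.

Total flow out = 968 + 236 = 1204 tonne/day.
N2 in = 968×0.698 + 236×0.337 = 755.2 tonne/day.
N2 mass fraction in N = 755.2/1204 = 0.627.

0.627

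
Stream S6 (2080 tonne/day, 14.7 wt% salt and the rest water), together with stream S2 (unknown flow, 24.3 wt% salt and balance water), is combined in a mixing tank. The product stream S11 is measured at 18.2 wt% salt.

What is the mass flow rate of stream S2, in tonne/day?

1193 tonne/day

Let S2 be the unknown flow. Total out = 2080 + S2.
salt balance: 305.76 + 0.243·S2 = 0.182·(2080 + S2)
(0.243 − 0.182)·S2 = 0.182×2080 − 305.76 = 72.8
S2 = 72.8 / 0.061 = 1193.4 tonne/day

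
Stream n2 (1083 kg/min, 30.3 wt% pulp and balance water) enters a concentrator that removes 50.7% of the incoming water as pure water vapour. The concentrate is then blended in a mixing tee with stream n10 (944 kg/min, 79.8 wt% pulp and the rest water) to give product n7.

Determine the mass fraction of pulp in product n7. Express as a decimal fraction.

Vapour removed = 0.507×0.697×1083 = 382.71 kg/min; concentrate = 700.29 kg/min.
pulp reaching the mixer = 328.15 (from concentrate) + 944×0.798 = 1081.5 kg/min.
Product flow = 700.29 + 944 = 1644.3 kg/min; pulp fraction = 0.658.

0.658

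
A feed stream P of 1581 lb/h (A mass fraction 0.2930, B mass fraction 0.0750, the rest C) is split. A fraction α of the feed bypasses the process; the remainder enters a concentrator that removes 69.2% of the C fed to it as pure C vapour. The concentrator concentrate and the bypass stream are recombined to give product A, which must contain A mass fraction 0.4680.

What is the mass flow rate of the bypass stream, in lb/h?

229.2 lb/h

All 1581×0.293 = 463.23 lb/h of A reaches A, so A = 463.23/0.468 = 989.81 lb/h and vapour = 591.19 lb/h.
The evaporator receives (1−α)·1581 of feed at 0.632 C and removes 0.692 of that C:
0.692×0.632×(1−α)×1581 = 591.19
(1−α) = 591.19/691.44 = 0.8550;  α = 0.1450.
Bypass flow = 0.1450×1581 = 229.24 lb/h.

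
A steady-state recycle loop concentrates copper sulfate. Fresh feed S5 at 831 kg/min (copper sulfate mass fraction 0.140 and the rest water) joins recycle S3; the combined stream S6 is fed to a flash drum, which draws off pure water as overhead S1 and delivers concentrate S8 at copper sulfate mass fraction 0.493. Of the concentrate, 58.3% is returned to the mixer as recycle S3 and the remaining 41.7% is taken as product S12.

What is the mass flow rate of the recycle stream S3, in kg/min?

Overall copper sulfate balance (none leaves overhead): copper sulfate in fresh feed = copper sulfate in product, i.e. 831×0.140 = (1−0.583)·S8·0.493.
S8 = 116.34/(0.493×0.417) = 565.91 kg/min.
Recycle S3 = 0.583×565.91 = 329.92 kg/min.

329.9 kg/min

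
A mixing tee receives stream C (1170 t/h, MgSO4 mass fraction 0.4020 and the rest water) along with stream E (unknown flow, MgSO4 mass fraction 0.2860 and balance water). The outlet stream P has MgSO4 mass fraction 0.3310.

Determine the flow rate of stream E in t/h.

1846 t/h

Let E be the unknown flow. Total out = 1170 + E.
MgSO4 balance: 470.34 + 0.286·E = 0.331·(1170 + E)
(0.286 − 0.331)·E = 0.331×1170 − 470.34 = -83.07
E = -83.07 / -0.045 = 1846 t/h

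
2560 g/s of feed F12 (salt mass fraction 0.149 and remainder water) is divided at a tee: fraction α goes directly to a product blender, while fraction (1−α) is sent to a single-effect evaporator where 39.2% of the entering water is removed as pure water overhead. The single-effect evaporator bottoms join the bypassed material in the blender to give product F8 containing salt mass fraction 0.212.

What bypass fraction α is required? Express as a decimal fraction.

All 2560×0.149 = 381.44 g/s of salt reaches F8, so F8 = 381.44/0.212 = 1799.2 g/s and vapour = 760.75 g/s.
The evaporator receives (1−α)·2560 of feed at 0.851 water and removes 0.392 of that water:
0.392×0.851×(1−α)×2560 = 760.75
(1−α) = 760.75/854 = 0.8908;  α = 0.1092.

0.109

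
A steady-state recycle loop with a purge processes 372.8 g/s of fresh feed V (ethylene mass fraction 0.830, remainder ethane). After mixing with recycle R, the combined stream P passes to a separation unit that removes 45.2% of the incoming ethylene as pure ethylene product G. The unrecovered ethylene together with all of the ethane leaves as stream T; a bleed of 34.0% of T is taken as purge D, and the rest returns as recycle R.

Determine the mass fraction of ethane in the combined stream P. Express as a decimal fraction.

0.278

ethane enters only via V and leaves only via the purge: 372.8×0.170 = 0.340×(ethane in T), and the separation unit passes all ethane, so ethane in P = ethane in T = 186.4 g/s.
ethylene in P: m_A = 372.8×0.830 + (1−0.340)·(1−0.452)·m_A, so m_A = 309.42/0.6383 = 484.75 g/s.
P = 484.75 + 186.4 = 671.15 g/s.
ethane fraction in P = 186.4/671.15 = 0.278.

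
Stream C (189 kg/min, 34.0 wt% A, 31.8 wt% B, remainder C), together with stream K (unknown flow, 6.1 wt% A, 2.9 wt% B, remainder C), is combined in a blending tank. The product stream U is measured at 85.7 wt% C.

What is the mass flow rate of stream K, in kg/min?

1837 kg/min

Let K be the unknown flow. Total out = 189 + K.
C balance: 64.638 + 0.910·K = 0.857·(189 + K)
(0.910 − 0.857)·K = 0.857×189 − 64.638 = 97.335
K = 97.335 / 0.053 = 1836.5 kg/min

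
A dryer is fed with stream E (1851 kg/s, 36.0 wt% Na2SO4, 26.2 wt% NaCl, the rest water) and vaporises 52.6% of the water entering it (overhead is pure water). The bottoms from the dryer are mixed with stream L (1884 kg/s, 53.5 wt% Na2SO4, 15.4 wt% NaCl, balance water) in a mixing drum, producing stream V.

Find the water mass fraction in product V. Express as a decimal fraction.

Vapour removed = 0.526×0.378×1851 = 368.03 kg/s; concentrate = 1483 kg/s.
water reaching the mixer = 331.65 (from concentrate) + 1884×0.311 = 917.57 kg/s.
Product flow = 1483 + 1884 = 3367 kg/s; water fraction = 0.273.

0.273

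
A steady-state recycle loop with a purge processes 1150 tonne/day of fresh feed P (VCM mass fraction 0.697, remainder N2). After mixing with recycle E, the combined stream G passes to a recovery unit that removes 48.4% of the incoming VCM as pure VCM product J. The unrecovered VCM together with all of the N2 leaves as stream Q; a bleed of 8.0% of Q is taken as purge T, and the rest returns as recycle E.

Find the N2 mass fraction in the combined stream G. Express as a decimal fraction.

0.741

N2 enters only via P and leaves only via the purge: 1150×0.303 = 0.080×(N2 in Q), and the recovery unit passes all N2, so N2 in G = N2 in Q = 4355.6 tonne/day.
VCM in G: m_A = 1150×0.697 + (1−0.080)·(1−0.484)·m_A, so m_A = 801.55/0.5253 = 1525.9 tonne/day.
G = 1525.9 + 4355.6 = 5881.6 tonne/day.
N2 fraction in G = 4355.6/5881.6 = 0.741.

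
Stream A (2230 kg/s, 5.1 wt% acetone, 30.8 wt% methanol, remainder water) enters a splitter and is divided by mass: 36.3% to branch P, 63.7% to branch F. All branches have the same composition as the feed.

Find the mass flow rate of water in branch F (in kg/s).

Branch F total = 0.637×2230 = 1420.5 kg/s.
water in F = 0.641×1420.5 = 910.55 kg/s.

910.5 kg/s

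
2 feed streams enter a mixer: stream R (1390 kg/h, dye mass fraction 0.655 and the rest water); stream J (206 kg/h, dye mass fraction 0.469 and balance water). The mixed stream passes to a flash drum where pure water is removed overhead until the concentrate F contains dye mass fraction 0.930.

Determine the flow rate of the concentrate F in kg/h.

dye entering = 1390×0.655 + 206×0.469 = 1007.1 kg/h.
All dye reports to F, so F = 1007.1/0.930 = 1082.9 kg/h.

1083 kg/h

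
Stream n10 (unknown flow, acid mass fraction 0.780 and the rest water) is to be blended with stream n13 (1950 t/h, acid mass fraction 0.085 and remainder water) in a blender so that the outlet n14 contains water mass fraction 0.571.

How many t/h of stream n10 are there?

Let n10 be the unknown flow. Total out = 1950 + n10.
water balance: 1784.2 + 0.220·n10 = 0.571·(1950 + n10)
(0.220 − 0.571)·n10 = 0.571×1950 − 1784.2 = -670.8
n10 = -670.8 / -0.351 = 1911.1 t/h

1911 t/h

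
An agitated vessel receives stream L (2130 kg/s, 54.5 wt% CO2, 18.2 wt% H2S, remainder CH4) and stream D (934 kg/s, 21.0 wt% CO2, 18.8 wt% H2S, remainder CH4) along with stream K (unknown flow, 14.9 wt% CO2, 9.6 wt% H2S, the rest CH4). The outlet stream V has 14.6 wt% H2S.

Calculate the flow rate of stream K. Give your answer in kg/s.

Let K be the unknown flow. Total out = 3064 + K.
H2S balance: 563.25 + 0.096·K = 0.146·(3064 + K)
(0.096 − 0.146)·K = 0.146×3064 − 563.25 = -115.91
K = -115.91 / -0.050 = 2318.2 kg/s

2318 kg/s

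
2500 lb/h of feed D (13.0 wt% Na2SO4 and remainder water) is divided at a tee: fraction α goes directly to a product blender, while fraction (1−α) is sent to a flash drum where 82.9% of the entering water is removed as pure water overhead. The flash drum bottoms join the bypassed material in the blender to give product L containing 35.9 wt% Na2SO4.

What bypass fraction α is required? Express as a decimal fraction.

All 2500×0.130 = 325 lb/h of Na2SO4 reaches L, so L = 325/0.359 = 905.29 lb/h and vapour = 1594.7 lb/h.
The evaporator receives (1−α)·2500 of feed at 0.870 water and removes 0.829 of that water:
0.829×0.870×(1−α)×2500 = 1594.7
(1−α) = 1594.7/1803.1 = 0.8844;  α = 0.1156.

0.116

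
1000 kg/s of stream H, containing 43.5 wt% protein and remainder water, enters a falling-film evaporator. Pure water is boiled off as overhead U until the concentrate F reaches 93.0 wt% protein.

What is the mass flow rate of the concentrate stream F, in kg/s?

467.7 kg/s

protein is conserved: 1000×0.435 = 435 kg/s all reports to the concentrate.
Concentrate = 435/(target fraction) = 467.74 kg/s.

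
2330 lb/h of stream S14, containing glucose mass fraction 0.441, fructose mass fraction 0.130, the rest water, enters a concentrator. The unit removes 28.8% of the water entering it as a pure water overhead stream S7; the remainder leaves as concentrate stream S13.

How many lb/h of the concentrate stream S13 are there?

2042 lb/h

water entering = 2330×0.429 = 999.57 lb/h; overhead removed = 0.288×999.57 = 287.88 lb/h.
Concentrate = 2330 − 287.88 = 2042.1 lb/h.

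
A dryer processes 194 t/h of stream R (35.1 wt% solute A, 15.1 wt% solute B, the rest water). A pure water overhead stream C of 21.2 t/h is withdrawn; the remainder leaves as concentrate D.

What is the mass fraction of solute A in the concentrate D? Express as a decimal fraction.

0.394

solute A is not removed: 194×0.351 = 68.094 t/h of solute A enters D.
Concentrate = 194 − 21.2 = 172.8 t/h.
Mass fraction = 68.094/172.8 = 0.394.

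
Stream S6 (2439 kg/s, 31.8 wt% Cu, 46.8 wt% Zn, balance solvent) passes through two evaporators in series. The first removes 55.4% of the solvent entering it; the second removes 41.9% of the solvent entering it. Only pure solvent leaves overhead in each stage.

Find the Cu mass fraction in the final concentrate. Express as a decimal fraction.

0.3779

solvent in feed = 2439×0.214 = 521.95 kg/s.
After stage 1: solvent left = (1−0.554)×521.95 = 232.79; stream total = 2149.8 kg/s.
After stage 2: solvent left = (1−0.419)×232.79 = 135.25; final concentrate = 2052.3 kg/s.
Cu fraction = 775.6/2052.3 = 0.3779.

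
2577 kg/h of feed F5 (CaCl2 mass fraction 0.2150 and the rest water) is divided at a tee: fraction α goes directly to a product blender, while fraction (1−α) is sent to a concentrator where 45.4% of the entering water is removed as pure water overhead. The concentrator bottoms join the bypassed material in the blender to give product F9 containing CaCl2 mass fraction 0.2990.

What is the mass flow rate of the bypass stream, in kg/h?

All 2577×0.215 = 554.05 kg/h of CaCl2 reaches F9, so F9 = 554.05/0.299 = 1853 kg/h and vapour = 723.97 kg/h.
The evaporator receives (1−α)·2577 of feed at 0.785 water and removes 0.454 of that water:
0.454×0.785×(1−α)×2577 = 723.97
(1−α) = 723.97/918.42 = 0.7883;  α = 0.2117.
Bypass flow = 0.2117×2577 = 545.59 kg/h.

545.6 kg/h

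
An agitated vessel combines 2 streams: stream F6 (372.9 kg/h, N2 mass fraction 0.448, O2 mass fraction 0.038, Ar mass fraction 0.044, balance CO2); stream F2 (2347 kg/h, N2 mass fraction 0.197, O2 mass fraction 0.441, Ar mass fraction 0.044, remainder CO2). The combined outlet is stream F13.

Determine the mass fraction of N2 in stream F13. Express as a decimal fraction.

0.231

Total flow out = 372.9 + 2347 = 2719.9 kg/h.
N2 in = 372.9×0.448 + 2347×0.197 = 629.42 kg/h.
N2 mass fraction in F13 = 629.42/2719.9 = 0.231.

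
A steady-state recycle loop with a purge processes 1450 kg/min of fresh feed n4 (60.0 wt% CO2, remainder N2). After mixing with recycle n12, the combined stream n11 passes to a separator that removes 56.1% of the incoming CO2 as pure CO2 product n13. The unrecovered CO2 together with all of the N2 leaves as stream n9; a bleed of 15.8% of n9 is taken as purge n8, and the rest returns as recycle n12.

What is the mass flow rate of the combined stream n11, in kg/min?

5051 kg/min

N2 enters only via n4 and leaves only via the purge: 1450×0.400 = 0.158×(N2 in n9), and the separator passes all N2, so N2 in n11 = N2 in n9 = 3670.9 kg/min.
CO2 in n11: m_A = 1450×0.600 + (1−0.158)·(1−0.561)·m_A, so m_A = 870/0.6304 = 1380.2 kg/min.
n11 = 1380.2 + 3670.9 = 5051 kg/min.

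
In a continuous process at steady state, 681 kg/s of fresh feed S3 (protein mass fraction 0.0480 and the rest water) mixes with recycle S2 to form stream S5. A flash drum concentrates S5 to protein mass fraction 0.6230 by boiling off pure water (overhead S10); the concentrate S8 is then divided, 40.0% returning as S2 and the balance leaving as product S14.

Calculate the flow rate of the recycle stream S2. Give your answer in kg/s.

34.98 kg/s

Overall protein balance (none leaves overhead): protein in fresh feed = protein in product, i.e. 681×0.048 = (1−0.400)·S8·0.623.
S8 = 32.688/(0.623×0.600) = 87.448 kg/s.
Recycle S2 = 0.400×87.448 = 34.979 kg/s.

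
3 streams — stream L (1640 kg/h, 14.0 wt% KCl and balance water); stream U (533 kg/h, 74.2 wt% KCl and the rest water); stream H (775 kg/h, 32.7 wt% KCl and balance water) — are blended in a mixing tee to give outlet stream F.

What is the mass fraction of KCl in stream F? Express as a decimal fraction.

0.2980

Total flow out = 1640 + 533 + 775 = 2948 kg/h.
KCl in = 1640×0.140 + 533×0.742 + 775×0.327 = 878.51 kg/h.
KCl mass fraction in F = 878.51/2948 = 0.2980.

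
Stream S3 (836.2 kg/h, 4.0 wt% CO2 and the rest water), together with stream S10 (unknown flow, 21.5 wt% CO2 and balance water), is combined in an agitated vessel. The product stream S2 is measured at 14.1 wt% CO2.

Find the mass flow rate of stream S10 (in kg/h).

Let S10 be the unknown flow. Total out = 836.2 + S10.
CO2 balance: 33.448 + 0.215·S10 = 0.141·(836.2 + S10)
(0.215 − 0.141)·S10 = 0.141×836.2 − 33.448 = 84.456
S10 = 84.456 / 0.074 = 1141.3 kg/h

1141 kg/h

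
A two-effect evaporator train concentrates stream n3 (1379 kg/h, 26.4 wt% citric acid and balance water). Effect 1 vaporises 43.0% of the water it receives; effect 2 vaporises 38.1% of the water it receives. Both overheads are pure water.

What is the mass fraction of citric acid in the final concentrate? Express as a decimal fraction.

0.5041

water in feed = 1379×0.736 = 1014.9 kg/h.
After stage 1: water left = (1−0.430)×1014.9 = 578.52; stream total = 942.57 kg/h.
After stage 2: water left = (1−0.381)×578.52 = 358.1; final concentrate = 722.16 kg/h.
citric acid fraction = 364.06/722.16 = 0.5041.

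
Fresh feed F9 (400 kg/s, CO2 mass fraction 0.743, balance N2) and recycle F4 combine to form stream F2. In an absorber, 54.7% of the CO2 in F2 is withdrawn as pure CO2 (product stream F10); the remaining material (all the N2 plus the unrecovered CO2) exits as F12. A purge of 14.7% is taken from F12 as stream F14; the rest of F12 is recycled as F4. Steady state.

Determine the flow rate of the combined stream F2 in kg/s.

1184 kg/s

N2 enters only via F9 and leaves only via the purge: 400×0.257 = 0.147×(N2 in F12), and the absorber passes all N2, so N2 in F2 = N2 in F12 = 699.32 kg/s.
CO2 in F2: m_A = 400×0.743 + (1−0.147)·(1−0.547)·m_A, so m_A = 297.2/0.6136 = 484.36 kg/s.
F2 = 484.36 + 699.32 = 1183.7 kg/s.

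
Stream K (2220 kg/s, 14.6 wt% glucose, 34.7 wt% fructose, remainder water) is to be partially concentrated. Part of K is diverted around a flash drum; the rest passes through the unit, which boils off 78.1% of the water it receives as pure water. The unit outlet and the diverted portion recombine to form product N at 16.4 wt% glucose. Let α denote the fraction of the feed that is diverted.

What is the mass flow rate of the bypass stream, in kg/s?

1605 kg/s

All 2220×0.146 = 324.12 kg/s of glucose reaches N, so N = 324.12/0.164 = 1976.3 kg/s and vapour = 243.66 kg/s.
The evaporator receives (1−α)·2220 of feed at 0.507 water and removes 0.781 of that water:
0.781×0.507×(1−α)×2220 = 243.66
(1−α) = 243.66/879.05 = 0.2772;  α = 0.7228.
Bypass flow = 0.7228×2220 = 1604.6 kg/s.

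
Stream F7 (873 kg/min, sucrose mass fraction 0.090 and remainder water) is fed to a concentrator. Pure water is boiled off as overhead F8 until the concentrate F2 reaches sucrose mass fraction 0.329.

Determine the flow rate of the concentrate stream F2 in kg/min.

238.8 kg/min

sucrose is conserved: 873×0.090 = 78.57 kg/min all reports to the concentrate.
Concentrate = 78.57/(target fraction) = 238.81 kg/min.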